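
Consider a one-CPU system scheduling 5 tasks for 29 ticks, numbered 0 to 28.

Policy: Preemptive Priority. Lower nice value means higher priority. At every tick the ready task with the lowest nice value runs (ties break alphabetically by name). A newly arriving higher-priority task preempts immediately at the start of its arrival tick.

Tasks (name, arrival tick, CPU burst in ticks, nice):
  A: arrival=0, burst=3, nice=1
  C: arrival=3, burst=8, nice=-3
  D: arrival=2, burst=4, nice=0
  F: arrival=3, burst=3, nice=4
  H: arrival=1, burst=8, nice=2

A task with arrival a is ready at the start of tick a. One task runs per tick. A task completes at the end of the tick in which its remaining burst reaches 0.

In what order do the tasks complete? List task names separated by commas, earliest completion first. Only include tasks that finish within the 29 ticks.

completion order = C, D, A, H, F

t=0: ready={A} → run A
t=1: ready={A,H} → run A
t=2: ready={A,D,H} → run D
t=3: ready={A,C,D,F,H} → run C
t=4: ready={A,C,D,F,H} → run C
t=5: ready={A,C,D,F,H} → run C
t=6: ready={A,C,D,F,H} → run C
t=7: ready={A,C,D,F,H} → run C
t=8: ready={A,C,D,F,H} → run C
t=9: ready={A,C,D,F,H} → run C
t=10: ready={A,C,D,F,H} → run C
t=11: ready={A,D,F,H} → run D
t=12: ready={A,D,F,H} → run D
t=13: ready={A,D,F,H} → run D
t=14: ready={A,F,H} → run A
t=15: ready={F,H} → run H
t=16: ready={F,H} → run H
t=17: ready={F,H} → run H
t=18: ready={F,H} → run H
t=19: ready={F,H} → run H
t=20: ready={F,H} → run H
t=21: ready={F,H} → run H
t=22: ready={F,H} → run H
t=23: ready={F} → run F
t=24: ready={F} → run F
t=25: ready={F} → run F
t=26: (idle)
t=27: (idle)
t=28: (idle)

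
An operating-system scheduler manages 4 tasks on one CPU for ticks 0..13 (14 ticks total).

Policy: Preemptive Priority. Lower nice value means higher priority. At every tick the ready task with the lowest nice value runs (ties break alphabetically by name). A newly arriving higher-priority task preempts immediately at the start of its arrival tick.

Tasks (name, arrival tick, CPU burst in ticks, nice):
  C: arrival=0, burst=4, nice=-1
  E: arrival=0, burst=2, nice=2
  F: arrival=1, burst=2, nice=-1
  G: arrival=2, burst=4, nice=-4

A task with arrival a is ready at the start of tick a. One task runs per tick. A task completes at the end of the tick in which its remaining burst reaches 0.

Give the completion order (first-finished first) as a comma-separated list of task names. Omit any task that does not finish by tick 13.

t=0: ready={C,E} → run C
t=1: ready={C,E,F} → run C
t=2: ready={C,E,F,G} → run G
t=3: ready={C,E,F,G} → run G
t=4: ready={C,E,F,G} → run G
t=5: ready={C,E,F,G} → run G
t=6: ready={C,E,F} → run C
t=7: ready={C,E,F} → run C
t=8: ready={E,F} → run F
t=9: ready={E,F} → run F
t=10: ready={E} → run E
t=11: ready={E} → run E
t=12: (idle)
t=13: (idle)

completion order = G, C, F, E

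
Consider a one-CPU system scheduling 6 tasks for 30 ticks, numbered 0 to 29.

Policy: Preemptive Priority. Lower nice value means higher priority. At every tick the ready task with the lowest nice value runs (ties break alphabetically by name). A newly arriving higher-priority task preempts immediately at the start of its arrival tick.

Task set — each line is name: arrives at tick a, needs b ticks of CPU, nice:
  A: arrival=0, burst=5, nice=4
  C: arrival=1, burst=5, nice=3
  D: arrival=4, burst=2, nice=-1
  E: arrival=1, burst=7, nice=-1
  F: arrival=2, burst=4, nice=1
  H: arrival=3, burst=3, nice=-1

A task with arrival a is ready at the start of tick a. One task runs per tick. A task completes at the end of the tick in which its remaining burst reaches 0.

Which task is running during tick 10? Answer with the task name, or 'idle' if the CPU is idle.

t=0: ready={A} → run A
t=1: ready={A,C,E} → run E
t=2: ready={A,C,E,F} → run E
t=3: ready={A,C,E,F,H} → run E
t=4: ready={A,C,D,E,F,H} → run D
t=5: ready={A,C,D,E,F,H} → run D
t=6: ready={A,C,E,F,H} → run E
t=7: ready={A,C,E,F,H} → run E
t=8: ready={A,C,E,F,H} → run E
t=9: ready={A,C,E,F,H} → run E
t=10: ready={A,C,F,H} → run H
t=11: ready={A,C,F,H} → run H
t=12: ready={A,C,F,H} → run H
t=13: ready={A,C,F} → run F
t=14: ready={A,C,F} → run F
t=15: ready={A,C,F} → run F
t=16: ready={A,C,F} → run F
t=17: ready={A,C} → run C
t=18: ready={A,C} → run C
t=19: ready={A,C} → run C
t=20: ready={A,C} → run C
t=21: ready={A,C} → run C
t=22: ready={A} → run A
t=23: ready={A} → run A
t=24: ready={A} → run A
t=25: ready={A} → run A
t=26: (idle)
t=27: (idle)
t=28: (idle)
t=29: (idle)

running at tick 10 = H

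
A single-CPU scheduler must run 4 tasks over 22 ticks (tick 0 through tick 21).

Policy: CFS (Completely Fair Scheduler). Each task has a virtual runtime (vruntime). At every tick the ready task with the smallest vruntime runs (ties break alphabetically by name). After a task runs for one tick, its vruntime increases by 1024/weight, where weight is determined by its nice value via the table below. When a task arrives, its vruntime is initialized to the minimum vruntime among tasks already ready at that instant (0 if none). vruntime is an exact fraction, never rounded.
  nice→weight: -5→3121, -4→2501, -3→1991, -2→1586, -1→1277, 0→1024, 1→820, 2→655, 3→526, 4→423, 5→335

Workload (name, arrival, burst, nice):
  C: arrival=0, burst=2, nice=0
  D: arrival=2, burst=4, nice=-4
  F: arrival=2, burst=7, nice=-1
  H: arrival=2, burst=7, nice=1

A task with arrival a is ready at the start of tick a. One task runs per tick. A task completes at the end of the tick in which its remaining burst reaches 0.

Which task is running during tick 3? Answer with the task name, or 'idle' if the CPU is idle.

t=0: vr[C=0] → run C
t=1: vr[C=1] → run C
t=2: vr[D=0 F=0 H=0] → run D
t=3: vr[D=1024/2501 F=0 H=0] → run F
t=4: vr[D=1024/2501 F=1024/1277 H=0] → run H
t=5: vr[D=1024/2501 F=1024/1277 H=256/205] → run D
t=6: vr[D=2048/2501 F=1024/1277 H=256/205] → run F
t=7: vr[D=2048/2501 F=2048/1277 H=256/205] → run D
t=8: vr[D=3072/2501 F=2048/1277 H=256/205] → run D
t=9: vr[F=2048/1277 H=256/205] → run H
t=10: vr[F=2048/1277 H=512/205] → run F
t=11: vr[F=3072/1277 H=512/205] → run F
t=12: vr[F=4096/1277 H=512/205] → run H
t=13: vr[F=4096/1277 H=768/205] → run F
t=14: vr[F=5120/1277 H=768/205] → run H
t=15: vr[F=5120/1277 H=1024/205] → run F
t=16: vr[F=6144/1277 H=1024/205] → run F
t=17: vr[H=1024/205] → run H
t=18: vr[H=256/41] → run H
t=19: vr[H=1536/205] → run H
t=20: (idle)
t=21: (idle)

running at tick 3 = F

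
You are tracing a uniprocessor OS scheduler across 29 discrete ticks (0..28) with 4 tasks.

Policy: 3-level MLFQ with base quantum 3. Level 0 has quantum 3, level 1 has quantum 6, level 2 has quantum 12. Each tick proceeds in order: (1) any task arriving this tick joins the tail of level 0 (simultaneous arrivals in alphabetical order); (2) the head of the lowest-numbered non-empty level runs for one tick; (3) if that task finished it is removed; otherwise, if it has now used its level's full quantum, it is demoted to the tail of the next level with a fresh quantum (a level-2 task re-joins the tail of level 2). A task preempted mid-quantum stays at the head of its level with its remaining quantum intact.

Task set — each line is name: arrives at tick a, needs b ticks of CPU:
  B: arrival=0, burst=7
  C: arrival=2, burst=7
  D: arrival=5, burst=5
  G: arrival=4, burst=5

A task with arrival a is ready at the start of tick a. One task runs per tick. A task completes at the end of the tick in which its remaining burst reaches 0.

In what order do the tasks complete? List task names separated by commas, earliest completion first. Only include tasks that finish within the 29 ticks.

completion order = B, C, G, D

t=0: L0/L1/L2 = B/-/- → run B
t=1: L0/L1/L2 = B/-/- → run B
t=2: L0/L1/L2 = BC/-/- → run B
t=3: L0/L1/L2 = C/B/- → run C
t=4: L0/L1/L2 = CG/B/- → run C
t=5: L0/L1/L2 = CGD/B/- → run C
t=6: L0/L1/L2 = GD/BC/- → run G
t=7: L0/L1/L2 = GD/BC/- → run G
t=8: L0/L1/L2 = GD/BC/- → run G
t=9: L0/L1/L2 = D/BCG/- → run D
t=10: L0/L1/L2 = D/BCG/- → run D
t=11: L0/L1/L2 = D/BCG/- → run D
t=12: L0/L1/L2 = -/BCGD/- → run B
t=13: L0/L1/L2 = -/BCGD/- → run B
t=14: L0/L1/L2 = -/BCGD/- → run B
t=15: L0/L1/L2 = -/BCGD/- → run B
t=16: L0/L1/L2 = -/CGD/- → run C
t=17: L0/L1/L2 = -/CGD/- → run C
t=18: L0/L1/L2 = -/CGD/- → run C
t=19: L0/L1/L2 = -/CGD/- → run C
t=20: L0/L1/L2 = -/GD/- → run G
t=21: L0/L1/L2 = -/GD/- → run G
t=22: L0/L1/L2 = -/D/- → run D
t=23: L0/L1/L2 = -/D/- → run D
t=24: (idle)
t=25: (idle)
t=26: (idle)
t=27: (idle)
t=28: (idle)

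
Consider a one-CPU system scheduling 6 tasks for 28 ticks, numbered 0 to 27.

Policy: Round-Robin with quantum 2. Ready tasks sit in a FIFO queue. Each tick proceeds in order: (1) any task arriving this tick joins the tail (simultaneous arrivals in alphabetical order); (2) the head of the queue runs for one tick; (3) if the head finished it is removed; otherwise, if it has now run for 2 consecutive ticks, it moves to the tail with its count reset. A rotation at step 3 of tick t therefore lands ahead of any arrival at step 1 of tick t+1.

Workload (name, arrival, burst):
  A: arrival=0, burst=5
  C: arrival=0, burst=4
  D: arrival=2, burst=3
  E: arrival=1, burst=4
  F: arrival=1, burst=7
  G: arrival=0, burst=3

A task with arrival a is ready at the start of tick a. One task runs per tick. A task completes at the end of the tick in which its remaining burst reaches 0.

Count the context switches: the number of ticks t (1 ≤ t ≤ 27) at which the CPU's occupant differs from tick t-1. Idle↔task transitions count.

t=0: queue=[A,C,G] q_used=0 → run A
t=1: queue=[A,C,G,E,F] q_used=1 → run A
t=2: queue=[C,G,E,F,A,D] q_used=0 → run C
t=3: queue=[C,G,E,F,A,D] q_used=1 → run C
t=4: queue=[G,E,F,A,D,C] q_used=0 → run G
t=5: queue=[G,E,F,A,D,C] q_used=1 → run G
t=6: queue=[E,F,A,D,C,G] q_used=0 → run E
t=7: queue=[E,F,A,D,C,G] q_used=1 → run E
t=8: queue=[F,A,D,C,G,E] q_used=0 → run F
t=9: queue=[F,A,D,C,G,E] q_used=1 → run F
t=10: queue=[A,D,C,G,E,F] q_used=0 → run A
t=11: queue=[A,D,C,G,E,F] q_used=1 → run A
t=12: queue=[D,C,G,E,F,A] q_used=0 → run D
t=13: queue=[D,C,G,E,F,A] q_used=1 → run D
t=14: queue=[C,G,E,F,A,D] q_used=0 → run C
t=15: queue=[C,G,E,F,A,D] q_used=1 → run C
t=16: queue=[G,E,F,A,D] q_used=0 → run G
t=17: queue=[E,F,A,D] q_used=0 → run E
t=18: queue=[E,F,A,D] q_used=1 → run E
t=19: queue=[F,A,D] q_used=0 → run F
t=20: queue=[F,A,D] q_used=1 → run F
t=21: queue=[A,D,F] q_used=0 → run A
t=22: queue=[D,F] q_used=0 → run D
t=23: queue=[F] q_used=0 → run F
t=24: queue=[F] q_used=1 → run F
t=25: queue=[F] q_used=0 → run F
t=26: (idle)
t=27: (idle)

context switches = 14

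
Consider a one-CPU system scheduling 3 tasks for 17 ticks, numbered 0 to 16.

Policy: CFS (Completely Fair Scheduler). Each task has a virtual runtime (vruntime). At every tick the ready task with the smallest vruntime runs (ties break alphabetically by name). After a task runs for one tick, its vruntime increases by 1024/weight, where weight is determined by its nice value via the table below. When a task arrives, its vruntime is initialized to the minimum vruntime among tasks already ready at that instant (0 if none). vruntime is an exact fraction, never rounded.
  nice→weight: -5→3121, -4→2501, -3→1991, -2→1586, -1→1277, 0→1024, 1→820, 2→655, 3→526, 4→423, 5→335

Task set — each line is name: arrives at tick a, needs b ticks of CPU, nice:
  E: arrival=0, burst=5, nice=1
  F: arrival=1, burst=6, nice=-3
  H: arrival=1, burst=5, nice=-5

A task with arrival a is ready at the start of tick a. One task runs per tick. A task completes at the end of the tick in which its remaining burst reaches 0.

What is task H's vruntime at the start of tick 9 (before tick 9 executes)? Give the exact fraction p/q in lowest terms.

t=0: vr[E=0] → run E
t=1: vr[E=256/205 F=256/205 H=256/205] → run E
t=2: vr[E=512/205 F=256/205 H=256/205] → run F
t=3: vr[E=512/205 F=719616/408155 H=256/205] → run H
t=4: vr[E=512/205 F=719616/408155 H=1008896/639805] → run H
t=5: vr[E=512/205 F=719616/408155 H=1218816/639805] → run F
t=6: vr[E=512/205 F=929536/408155 H=1218816/639805] → run H
t=7: vr[E=512/205 F=929536/408155 H=1428736/639805] → run H
t=8: vr[E=512/205 F=929536/408155 H=1638656/639805] → run F
t=9: vr[E=512/205 F=1139456/408155 H=1638656/639805] → run E
t=10: vr[E=768/205 F=1139456/408155 H=1638656/639805] → run H
t=11: vr[E=768/205 F=1139456/408155] → run F
t=12: vr[E=768/205 F=1349376/408155] → run F
t=13: vr[E=768/205 F=1559296/408155] → run E
t=14: vr[E=1024/205 F=1559296/408155] → run F
t=15: vr[E=1024/205] → run E
t=16: (idle)

vruntime(H, start of tick 9) = 1638656/639805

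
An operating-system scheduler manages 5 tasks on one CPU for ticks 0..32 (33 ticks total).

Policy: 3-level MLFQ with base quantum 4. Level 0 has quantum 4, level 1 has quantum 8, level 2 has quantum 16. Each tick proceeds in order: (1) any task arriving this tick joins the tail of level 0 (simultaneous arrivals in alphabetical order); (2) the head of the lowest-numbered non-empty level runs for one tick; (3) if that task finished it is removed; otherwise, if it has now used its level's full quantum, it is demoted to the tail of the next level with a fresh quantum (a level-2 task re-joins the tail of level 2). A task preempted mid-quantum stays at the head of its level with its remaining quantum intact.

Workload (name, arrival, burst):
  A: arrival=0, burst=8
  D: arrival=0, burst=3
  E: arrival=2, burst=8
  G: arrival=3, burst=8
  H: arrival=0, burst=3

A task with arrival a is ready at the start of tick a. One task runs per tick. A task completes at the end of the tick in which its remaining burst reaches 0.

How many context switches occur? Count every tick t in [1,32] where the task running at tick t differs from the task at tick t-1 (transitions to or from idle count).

t=0: L0/L1/L2 = ADH/-/- → run A
t=1: L0/L1/L2 = ADH/-/- → run A
t=2: L0/L1/L2 = ADHE/-/- → run A
t=3: L0/L1/L2 = ADHEG/-/- → run A
t=4: L0/L1/L2 = DHEG/A/- → run D
t=5: L0/L1/L2 = DHEG/A/- → run D
t=6: L0/L1/L2 = DHEG/A/- → run D
t=7: L0/L1/L2 = HEG/A/- → run H
t=8: L0/L1/L2 = HEG/A/- → run H
t=9: L0/L1/L2 = HEG/A/- → run H
t=10: L0/L1/L2 = EG/A/- → run E
t=11: L0/L1/L2 = EG/A/- → run E
t=12: L0/L1/L2 = EG/A/- → run E
t=13: L0/L1/L2 = EG/A/- → run E
t=14: L0/L1/L2 = G/AE/- → run G
t=15: L0/L1/L2 = G/AE/- → run G
t=16: L0/L1/L2 = G/AE/- → run G
t=17: L0/L1/L2 = G/AE/- → run G
t=18: L0/L1/L2 = -/AEG/- → run A
t=19: L0/L1/L2 = -/AEG/- → run A
t=20: L0/L1/L2 = -/AEG/- → run A
t=21: L0/L1/L2 = -/AEG/- → run A
t=22: L0/L1/L2 = -/EG/- → run E
t=23: L0/L1/L2 = -/EG/- → run E
t=24: L0/L1/L2 = -/EG/- → run E
t=25: L0/L1/L2 = -/EG/- → run E
t=26: L0/L1/L2 = -/G/- → run G
t=27: L0/L1/L2 = -/G/- → run G
t=28: L0/L1/L2 = -/G/- → run G
t=29: L0/L1/L2 = -/G/- → run G
t=30: (idle)
t=31: (idle)
t=32: (idle)

context switches = 8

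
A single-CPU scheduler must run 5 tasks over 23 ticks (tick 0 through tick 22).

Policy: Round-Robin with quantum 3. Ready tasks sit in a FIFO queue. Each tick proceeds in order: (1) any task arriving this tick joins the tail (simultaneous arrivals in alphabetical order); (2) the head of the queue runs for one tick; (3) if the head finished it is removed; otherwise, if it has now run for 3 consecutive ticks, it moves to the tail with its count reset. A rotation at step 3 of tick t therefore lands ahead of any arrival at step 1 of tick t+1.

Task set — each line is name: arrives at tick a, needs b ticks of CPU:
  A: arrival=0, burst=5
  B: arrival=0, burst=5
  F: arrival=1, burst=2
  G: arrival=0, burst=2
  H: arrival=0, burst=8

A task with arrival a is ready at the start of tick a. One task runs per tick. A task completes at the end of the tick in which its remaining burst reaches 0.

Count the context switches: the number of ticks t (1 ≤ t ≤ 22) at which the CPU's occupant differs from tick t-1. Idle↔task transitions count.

t=0: queue=[A,B,G,H] q_used=0 → run A
t=1: queue=[A,B,G,H,F] q_used=1 → run A
t=2: queue=[A,B,G,H,F] q_used=2 → run A
t=3: queue=[B,G,H,F,A] q_used=0 → run B
t=4: queue=[B,G,H,F,A] q_used=1 → run B
t=5: queue=[B,G,H,F,A] q_used=2 → run B
t=6: queue=[G,H,F,A,B] q_used=0 → run G
t=7: queue=[G,H,F,A,B] q_used=1 → run G
t=8: queue=[H,F,A,B] q_used=0 → run H
t=9: queue=[H,F,A,B] q_used=1 → run H
t=10: queue=[H,F,A,B] q_used=2 → run H
t=11: queue=[F,A,B,H] q_used=0 → run F
t=12: queue=[F,A,B,H] q_used=1 → run F
t=13: queue=[A,B,H] q_used=0 → run A
t=14: queue=[A,B,H] q_used=1 → run A
t=15: queue=[B,H] q_used=0 → run B
t=16: queue=[B,H] q_used=1 → run B
t=17: queue=[H] q_used=0 → run H
t=18: queue=[H] q_used=1 → run H
t=19: queue=[H] q_used=2 → run H
t=20: queue=[H] q_used=0 → run H
t=21: queue=[H] q_used=1 → run H
t=22: (idle)

context switches = 8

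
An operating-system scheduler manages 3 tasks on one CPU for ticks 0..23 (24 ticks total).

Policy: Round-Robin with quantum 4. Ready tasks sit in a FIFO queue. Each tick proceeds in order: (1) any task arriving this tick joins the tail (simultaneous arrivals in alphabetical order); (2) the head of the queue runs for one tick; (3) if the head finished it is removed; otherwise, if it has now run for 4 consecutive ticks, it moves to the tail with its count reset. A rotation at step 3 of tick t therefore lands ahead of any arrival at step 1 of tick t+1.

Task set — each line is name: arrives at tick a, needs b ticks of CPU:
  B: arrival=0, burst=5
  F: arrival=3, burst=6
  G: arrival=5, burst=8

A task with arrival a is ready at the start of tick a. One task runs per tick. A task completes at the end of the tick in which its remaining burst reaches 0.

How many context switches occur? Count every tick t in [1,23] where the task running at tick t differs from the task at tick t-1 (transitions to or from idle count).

context switches = 6

t=0: queue=[B] q_used=0 → run B
t=1: queue=[B] q_used=1 → run B
t=2: queue=[B] q_used=2 → run B
t=3: queue=[B,F] q_used=3 → run B
t=4: queue=[F,B] q_used=0 → run F
t=5: queue=[F,B,G] q_used=1 → run F
t=6: queue=[F,B,G] q_used=2 → run F
t=7: queue=[F,B,G] q_used=3 → run F
t=8: queue=[B,G,F] q_used=0 → run B
t=9: queue=[G,F] q_used=0 → run G
t=10: queue=[G,F] q_used=1 → run G
t=11: queue=[G,F] q_used=2 → run G
t=12: queue=[G,F] q_used=3 → run G
t=13: queue=[F,G] q_used=0 → run F
t=14: queue=[F,G] q_used=1 → run F
t=15: queue=[G] q_used=0 → run G
t=16: queue=[G] q_used=1 → run G
t=17: queue=[G] q_used=2 → run G
t=18: queue=[G] q_used=3 → run G
t=19: (idle)
t=20: (idle)
t=21: (idle)
t=22: (idle)
t=23: (idle)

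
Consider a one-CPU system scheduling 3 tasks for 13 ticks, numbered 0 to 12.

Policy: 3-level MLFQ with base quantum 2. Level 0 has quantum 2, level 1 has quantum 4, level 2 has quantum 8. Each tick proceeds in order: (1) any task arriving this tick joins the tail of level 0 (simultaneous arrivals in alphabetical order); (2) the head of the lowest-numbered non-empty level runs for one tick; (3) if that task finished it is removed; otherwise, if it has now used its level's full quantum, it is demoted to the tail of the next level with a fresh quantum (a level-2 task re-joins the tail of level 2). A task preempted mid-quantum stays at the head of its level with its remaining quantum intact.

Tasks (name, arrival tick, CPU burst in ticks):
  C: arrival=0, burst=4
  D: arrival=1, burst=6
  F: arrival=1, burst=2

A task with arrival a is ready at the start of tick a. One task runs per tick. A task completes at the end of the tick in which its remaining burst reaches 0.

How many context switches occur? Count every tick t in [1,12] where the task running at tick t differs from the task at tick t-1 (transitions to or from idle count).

t=0: L0/L1/L2 = C/-/- → run C
t=1: L0/L1/L2 = CDF/-/- → run C
t=2: L0/L1/L2 = DF/C/- → run D
t=3: L0/L1/L2 = DF/C/- → run D
t=4: L0/L1/L2 = F/CD/- → run F
t=5: L0/L1/L2 = F/CD/- → run F
t=6: L0/L1/L2 = -/CD/- → run C
t=7: L0/L1/L2 = -/CD/- → run C
t=8: L0/L1/L2 = -/D/- → run D
t=9: L0/L1/L2 = -/D/- → run D
t=10: L0/L1/L2 = -/D/- → run D
t=11: L0/L1/L2 = -/D/- → run D
t=12: (idle)

context switches = 5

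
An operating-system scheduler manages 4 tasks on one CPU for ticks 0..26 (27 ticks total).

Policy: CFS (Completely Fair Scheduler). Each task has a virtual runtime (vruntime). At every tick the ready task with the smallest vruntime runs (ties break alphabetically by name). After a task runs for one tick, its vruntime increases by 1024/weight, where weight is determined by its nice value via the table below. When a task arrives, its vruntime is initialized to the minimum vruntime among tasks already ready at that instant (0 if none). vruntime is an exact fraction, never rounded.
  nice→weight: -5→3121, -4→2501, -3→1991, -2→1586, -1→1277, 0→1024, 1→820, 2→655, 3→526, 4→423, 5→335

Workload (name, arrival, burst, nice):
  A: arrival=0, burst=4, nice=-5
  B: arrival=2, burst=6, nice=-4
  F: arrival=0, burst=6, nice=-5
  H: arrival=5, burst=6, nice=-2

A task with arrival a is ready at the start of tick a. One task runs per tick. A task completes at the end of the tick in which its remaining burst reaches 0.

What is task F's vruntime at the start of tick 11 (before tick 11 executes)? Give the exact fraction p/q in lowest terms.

t=0: vr[A=0 F=0] → run A
t=1: vr[A=1024/3121 F=0] → run F
t=2: vr[A=1024/3121 B=1024/3121 F=1024/3121] → run A
t=3: vr[A=2048/3121 B=1024/3121 F=1024/3121] → run B
t=4: vr[A=2048/3121 B=5756928/7805621 F=1024/3121] → run F
t=5: vr[A=2048/3121 B=5756928/7805621 F=2048/3121 H=2048/3121] → run A
t=6: vr[A=3072/3121 B=5756928/7805621 F=2048/3121 H=2048/3121] → run F
t=7: vr[A=3072/3121 B=5756928/7805621 F=3072/3121 H=2048/3121] → run H
t=8: vr[A=3072/3121 B=5756928/7805621 F=3072/3121 H=3222016/2474953] → run B
t=9: vr[A=3072/3121 B=8952832/7805621 F=3072/3121 H=3222016/2474953] → run A
t=10: vr[B=8952832/7805621 F=3072/3121 H=3222016/2474953] → run F
t=11: vr[B=8952832/7805621 F=4096/3121 H=3222016/2474953] → run B
t=12: vr[B=12148736/7805621 F=4096/3121 H=3222016/2474953] → run H
t=13: vr[B=12148736/7805621 F=4096/3121 H=4819968/2474953] → run F
t=14: vr[B=12148736/7805621 F=5120/3121 H=4819968/2474953] → run B
t=15: vr[B=15344640/7805621 F=5120/3121 H=4819968/2474953] → run F
t=16: vr[B=15344640/7805621 H=4819968/2474953] → run H
t=17: vr[B=15344640/7805621 H=6417920/2474953] → run B
t=18: vr[B=18540544/7805621 H=6417920/2474953] → run B
t=19: vr[H=6417920/2474953] → run H
t=20: vr[H=8015872/2474953] → run H
t=21: vr[H=9613824/2474953] → run H
t=22: (idle)
t=23: (idle)
t=24: (idle)
t=25: (idle)
t=26: (idle)

vruntime(F, start of tick 11) = 4096/3121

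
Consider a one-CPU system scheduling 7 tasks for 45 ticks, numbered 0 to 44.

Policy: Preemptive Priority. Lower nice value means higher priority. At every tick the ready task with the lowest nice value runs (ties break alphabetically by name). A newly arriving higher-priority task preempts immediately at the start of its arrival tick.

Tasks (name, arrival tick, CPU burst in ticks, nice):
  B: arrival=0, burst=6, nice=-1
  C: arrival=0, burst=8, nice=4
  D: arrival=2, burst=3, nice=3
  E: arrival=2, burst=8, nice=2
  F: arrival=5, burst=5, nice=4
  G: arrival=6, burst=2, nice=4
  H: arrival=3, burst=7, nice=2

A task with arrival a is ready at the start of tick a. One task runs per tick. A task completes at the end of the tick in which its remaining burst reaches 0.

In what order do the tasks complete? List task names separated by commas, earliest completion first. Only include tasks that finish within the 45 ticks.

completion order = B, E, H, D, C, F, G

t=0: ready={B,C} → run B
t=1: ready={B,C} → run B
t=2: ready={B,C,D,E} → run B
t=3: ready={B,C,D,E,H} → run B
t=4: ready={B,C,D,E,H} → run B
t=5: ready={B,C,D,E,F,H} → run B
t=6: ready={C,D,E,F,G,H} → run E
t=7: ready={C,D,E,F,G,H} → run E
t=8: ready={C,D,E,F,G,H} → run E
t=9: ready={C,D,E,F,G,H} → run E
t=10: ready={C,D,E,F,G,H} → run E
t=11: ready={C,D,E,F,G,H} → run E
t=12: ready={C,D,E,F,G,H} → run E
t=13: ready={C,D,E,F,G,H} → run E
t=14: ready={C,D,F,G,H} → run H
t=15: ready={C,D,F,G,H} → run H
t=16: ready={C,D,F,G,H} → run H
t=17: ready={C,D,F,G,H} → run H
t=18: ready={C,D,F,G,H} → run H
t=19: ready={C,D,F,G,H} → run H
t=20: ready={C,D,F,G,H} → run H
t=21: ready={C,D,F,G} → run D
t=22: ready={C,D,F,G} → run D
t=23: ready={C,D,F,G} → run D
t=24: ready={C,F,G} → run C
t=25: ready={C,F,G} → run C
t=26: ready={C,F,G} → run C
t=27: ready={C,F,G} → run C
t=28: ready={C,F,G} → run C
t=29: ready={C,F,G} → run C
t=30: ready={C,F,G} → run C
t=31: ready={C,F,G} → run C
t=32: ready={F,G} → run F
t=33: ready={F,G} → run F
t=34: ready={F,G} → run F
t=35: ready={F,G} → run F
t=36: ready={F,G} → run F
t=37: ready={G} → run G
t=38: ready={G} → run G
t=39: (idle)
t=40: (idle)
t=41: (idle)
t=42: (idle)
t=43: (idle)
t=44: (idle)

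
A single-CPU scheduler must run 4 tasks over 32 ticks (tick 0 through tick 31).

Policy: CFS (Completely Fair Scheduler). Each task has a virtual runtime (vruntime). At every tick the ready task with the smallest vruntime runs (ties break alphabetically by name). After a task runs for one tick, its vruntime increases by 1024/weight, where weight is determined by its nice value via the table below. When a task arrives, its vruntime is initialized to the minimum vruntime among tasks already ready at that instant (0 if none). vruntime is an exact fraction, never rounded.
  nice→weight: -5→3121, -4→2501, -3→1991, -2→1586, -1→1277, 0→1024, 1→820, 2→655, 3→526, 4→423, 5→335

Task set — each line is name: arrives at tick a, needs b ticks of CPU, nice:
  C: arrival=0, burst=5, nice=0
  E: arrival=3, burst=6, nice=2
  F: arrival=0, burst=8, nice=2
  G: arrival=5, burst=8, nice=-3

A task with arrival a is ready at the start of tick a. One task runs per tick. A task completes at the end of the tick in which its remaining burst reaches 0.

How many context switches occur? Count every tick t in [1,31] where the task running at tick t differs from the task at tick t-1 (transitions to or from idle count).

t=0: vr[C=0 F=0] → run C
t=1: vr[C=1 F=0] → run F
t=2: vr[C=1 F=1024/655] → run C
t=3: vr[C=2 E=1024/655 F=1024/655] → run E
t=4: vr[C=2 E=2048/655 F=1024/655] → run F
t=5: vr[C=2 E=2048/655 F=2048/655 G=2] → run C
t=6: vr[C=3 E=2048/655 F=2048/655 G=2] → run G
t=7: vr[C=3 E=2048/655 F=2048/655 G=5006/1991] → run G
t=8: vr[C=3 E=2048/655 F=2048/655 G=6030/1991] → run C
t=9: vr[C=4 E=2048/655 F=2048/655 G=6030/1991] → run G
t=10: vr[C=4 E=2048/655 F=2048/655 G=7054/1991] → run E
t=11: vr[C=4 E=3072/655 F=2048/655 G=7054/1991] → run F
t=12: vr[C=4 E=3072/655 F=3072/655 G=7054/1991] → run G
t=13: vr[C=4 E=3072/655 F=3072/655 G=8078/1991] → run C
t=14: vr[E=3072/655 F=3072/655 G=8078/1991] → run G
t=15: vr[E=3072/655 F=3072/655 G=9102/1991] → run G
t=16: vr[E=3072/655 F=3072/655 G=10126/1991] → run E
t=17: vr[E=4096/655 F=3072/655 G=10126/1991] → run F
t=18: vr[E=4096/655 F=4096/655 G=10126/1991] → run G
t=19: vr[E=4096/655 F=4096/655 G=11150/1991] → run G
t=20: vr[E=4096/655 F=4096/655] → run E
t=21: vr[E=1024/131 F=4096/655] → run F
t=22: vr[E=1024/131 F=1024/131] → run E
t=23: vr[E=6144/655 F=1024/131] → run F
t=24: vr[E=6144/655 F=6144/655] → run E
t=25: vr[F=6144/655] → run F
t=26: vr[F=7168/655] → run F
t=27: (idle)
t=28: (idle)
t=29: (idle)
t=30: (idle)
t=31: (idle)

context switches = 23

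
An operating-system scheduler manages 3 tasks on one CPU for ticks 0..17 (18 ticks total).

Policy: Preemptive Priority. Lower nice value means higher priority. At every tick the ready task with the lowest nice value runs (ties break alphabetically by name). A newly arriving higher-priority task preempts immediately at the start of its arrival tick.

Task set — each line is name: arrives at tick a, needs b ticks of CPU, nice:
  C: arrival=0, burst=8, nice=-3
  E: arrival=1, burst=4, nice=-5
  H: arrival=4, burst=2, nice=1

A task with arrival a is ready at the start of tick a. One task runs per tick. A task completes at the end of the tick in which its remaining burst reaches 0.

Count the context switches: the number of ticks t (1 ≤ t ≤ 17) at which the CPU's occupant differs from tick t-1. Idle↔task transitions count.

context switches = 4

t=0: ready={C} → run C
t=1: ready={C,E} → run E
t=2: ready={C,E} → run E
t=3: ready={C,E} → run E
t=4: ready={C,E,H} → run E
t=5: ready={C,H} → run C
t=6: ready={C,H} → run C
t=7: ready={C,H} → run C
t=8: ready={C,H} → run C
t=9: ready={C,H} → run C
t=10: ready={C,H} → run C
t=11: ready={C,H} → run C
t=12: ready={H} → run H
t=13: ready={H} → run H
t=14: (idle)
t=15: (idle)
t=16: (idle)
t=17: (idle)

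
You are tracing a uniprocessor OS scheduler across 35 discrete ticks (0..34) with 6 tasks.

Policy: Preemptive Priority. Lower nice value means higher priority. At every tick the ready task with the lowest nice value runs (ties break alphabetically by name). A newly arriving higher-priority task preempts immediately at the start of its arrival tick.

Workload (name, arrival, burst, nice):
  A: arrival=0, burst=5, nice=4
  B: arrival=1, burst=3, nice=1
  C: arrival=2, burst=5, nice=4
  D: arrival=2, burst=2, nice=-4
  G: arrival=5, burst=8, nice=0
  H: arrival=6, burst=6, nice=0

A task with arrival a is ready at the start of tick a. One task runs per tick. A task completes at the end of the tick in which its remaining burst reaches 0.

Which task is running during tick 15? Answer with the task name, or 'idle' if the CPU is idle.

running at tick 15 = H

t=0: ready={A} → run A
t=1: ready={A,B} → run B
t=2: ready={A,B,C,D} → run D
t=3: ready={A,B,C,D} → run D
t=4: ready={A,B,C} → run B
t=5: ready={A,B,C,G} → run G
t=6: ready={A,B,C,G,H} → run G
t=7: ready={A,B,C,G,H} → run G
t=8: ready={A,B,C,G,H} → run G
t=9: ready={A,B,C,G,H} → run G
t=10: ready={A,B,C,G,H} → run G
t=11: ready={A,B,C,G,H} → run G
t=12: ready={A,B,C,G,H} → run G
t=13: ready={A,B,C,H} → run H
t=14: ready={A,B,C,H} → run H
t=15: ready={A,B,C,H} → run H
t=16: ready={A,B,C,H} → run H
t=17: ready={A,B,C,H} → run H
t=18: ready={A,B,C,H} → run H
t=19: ready={A,B,C} → run B
t=20: ready={A,C} → run A
t=21: ready={A,C} → run A
t=22: ready={A,C} → run A
t=23: ready={A,C} → run A
t=24: ready={C} → run C
t=25: ready={C} → run C
t=26: ready={C} → run C
t=27: ready={C} → run C
t=28: ready={C} → run C
t=29: (idle)
t=30: (idle)
t=31: (idle)
t=32: (idle)
t=33: (idle)
t=34: (idle)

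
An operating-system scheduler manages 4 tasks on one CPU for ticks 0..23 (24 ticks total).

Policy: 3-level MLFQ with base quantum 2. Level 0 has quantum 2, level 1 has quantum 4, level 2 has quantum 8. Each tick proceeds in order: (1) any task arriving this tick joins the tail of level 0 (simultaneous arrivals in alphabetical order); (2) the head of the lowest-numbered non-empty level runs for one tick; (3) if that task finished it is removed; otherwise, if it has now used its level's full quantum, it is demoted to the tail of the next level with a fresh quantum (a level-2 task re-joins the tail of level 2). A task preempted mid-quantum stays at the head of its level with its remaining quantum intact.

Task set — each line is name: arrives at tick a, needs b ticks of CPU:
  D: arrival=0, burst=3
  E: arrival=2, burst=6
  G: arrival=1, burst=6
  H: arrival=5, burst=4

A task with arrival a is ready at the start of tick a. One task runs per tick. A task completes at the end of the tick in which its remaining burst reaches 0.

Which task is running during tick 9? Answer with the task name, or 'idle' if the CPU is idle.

running at tick 9 = G

t=0: L0/L1/L2 = D/-/- → run D
t=1: L0/L1/L2 = DG/-/- → run D
t=2: L0/L1/L2 = GE/D/- → run G
t=3: L0/L1/L2 = GE/D/- → run G
t=4: L0/L1/L2 = E/DG/- → run E
t=5: L0/L1/L2 = EH/DG/- → run E
t=6: L0/L1/L2 = H/DGE/- → run H
t=7: L0/L1/L2 = H/DGE/- → run H
t=8: L0/L1/L2 = -/DGEH/- → run D
t=9: L0/L1/L2 = -/GEH/- → run G
t=10: L0/L1/L2 = -/GEH/- → run G
t=11: L0/L1/L2 = -/GEH/- → run G
t=12: L0/L1/L2 = -/GEH/- → run G
t=13: L0/L1/L2 = -/EH/- → run E
t=14: L0/L1/L2 = -/EH/- → run E
t=15: L0/L1/L2 = -/EH/- → run E
t=16: L0/L1/L2 = -/EH/- → run E
t=17: L0/L1/L2 = -/H/- → run H
t=18: L0/L1/L2 = -/H/- → run H
t=19: (idle)
t=20: (idle)
t=21: (idle)
t=22: (idle)
t=23: (idle)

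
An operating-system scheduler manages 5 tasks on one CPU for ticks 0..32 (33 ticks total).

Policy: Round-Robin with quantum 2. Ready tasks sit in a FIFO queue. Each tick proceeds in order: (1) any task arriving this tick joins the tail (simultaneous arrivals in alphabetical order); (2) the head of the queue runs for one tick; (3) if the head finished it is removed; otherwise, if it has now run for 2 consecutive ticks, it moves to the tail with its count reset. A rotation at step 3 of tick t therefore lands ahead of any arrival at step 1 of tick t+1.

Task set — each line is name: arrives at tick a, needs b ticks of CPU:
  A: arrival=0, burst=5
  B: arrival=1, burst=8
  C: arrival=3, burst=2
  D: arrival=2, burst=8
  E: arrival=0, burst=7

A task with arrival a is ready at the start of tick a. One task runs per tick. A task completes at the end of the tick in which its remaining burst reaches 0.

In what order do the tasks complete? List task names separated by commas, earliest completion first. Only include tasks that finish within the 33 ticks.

completion order = C, A, E, B, D

t=0: queue=[A,E] q_used=0 → run A
t=1: queue=[A,E,B] q_used=1 → run A
t=2: queue=[E,B,A,D] q_used=0 → run E
t=3: queue=[E,B,A,D,C] q_used=1 → run E
t=4: queue=[B,A,D,C,E] q_used=0 → run B
t=5: queue=[B,A,D,C,E] q_used=1 → run B
t=6: queue=[A,D,C,E,B] q_used=0 → run A
t=7: queue=[A,D,C,E,B] q_used=1 → run A
t=8: queue=[D,C,E,B,A] q_used=0 → run D
t=9: queue=[D,C,E,B,A] q_used=1 → run D
t=10: queue=[C,E,B,A,D] q_used=0 → run C
t=11: queue=[C,E,B,A,D] q_used=1 → run C
t=12: queue=[E,B,A,D] q_used=0 → run E
t=13: queue=[E,B,A,D] q_used=1 → run E
t=14: queue=[B,A,D,E] q_used=0 → run B
t=15: queue=[B,A,D,E] q_used=1 → run B
t=16: queue=[A,D,E,B] q_used=0 → run A
t=17: queue=[D,E,B] q_used=0 → run D
t=18: queue=[D,E,B] q_used=1 → run D
t=19: queue=[E,B,D] q_used=0 → run E
t=20: queue=[E,B,D] q_used=1 → run E
t=21: queue=[B,D,E] q_used=0 → run B
t=22: queue=[B,D,E] q_used=1 → run B
t=23: queue=[D,E,B] q_used=0 → run D
t=24: queue=[D,E,B] q_used=1 → run D
t=25: queue=[E,B,D] q_used=0 → run E
t=26: queue=[B,D] q_used=0 → run B
t=27: queue=[B,D] q_used=1 → run B
t=28: queue=[D] q_used=0 → run D
t=29: queue=[D] q_used=1 → run D
t=30: (idle)
t=31: (idle)
t=32: (idle)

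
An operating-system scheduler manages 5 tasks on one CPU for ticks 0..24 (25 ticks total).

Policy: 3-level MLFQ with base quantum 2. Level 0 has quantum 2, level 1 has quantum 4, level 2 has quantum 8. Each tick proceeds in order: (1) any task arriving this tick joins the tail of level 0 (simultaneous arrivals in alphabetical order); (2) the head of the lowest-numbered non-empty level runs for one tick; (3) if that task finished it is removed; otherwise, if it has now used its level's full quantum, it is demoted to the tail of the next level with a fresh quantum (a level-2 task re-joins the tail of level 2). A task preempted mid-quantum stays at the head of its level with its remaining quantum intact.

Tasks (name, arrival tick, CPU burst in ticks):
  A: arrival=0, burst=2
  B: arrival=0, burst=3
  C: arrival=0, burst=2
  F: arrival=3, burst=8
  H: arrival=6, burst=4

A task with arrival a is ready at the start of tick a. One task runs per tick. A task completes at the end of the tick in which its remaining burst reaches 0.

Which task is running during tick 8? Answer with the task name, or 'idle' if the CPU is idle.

t=0: L0/L1/L2 = ABC/-/- → run A
t=1: L0/L1/L2 = ABC/-/- → run A
t=2: L0/L1/L2 = BC/-/- → run B
t=3: L0/L1/L2 = BCF/-/- → run B
t=4: L0/L1/L2 = CF/B/- → run C
t=5: L0/L1/L2 = CF/B/- → run C
t=6: L0/L1/L2 = FH/B/- → run F
t=7: L0/L1/L2 = FH/B/- → run F
t=8: L0/L1/L2 = H/BF/- → run H
t=9: L0/L1/L2 = H/BF/- → run H
t=10: L0/L1/L2 = -/BFH/- → run B
t=11: L0/L1/L2 = -/FH/- → run F
t=12: L0/L1/L2 = -/FH/- → run F
t=13: L0/L1/L2 = -/FH/- → run F
t=14: L0/L1/L2 = -/FH/- → run F
t=15: L0/L1/L2 = -/H/F → run H
t=16: L0/L1/L2 = -/H/F → run H
t=17: L0/L1/L2 = -/-/F → run F
t=18: L0/L1/L2 = -/-/F → run F
t=19: (idle)
t=20: (idle)
t=21: (idle)
t=22: (idle)
t=23: (idle)
t=24: (idle)

running at tick 8 = H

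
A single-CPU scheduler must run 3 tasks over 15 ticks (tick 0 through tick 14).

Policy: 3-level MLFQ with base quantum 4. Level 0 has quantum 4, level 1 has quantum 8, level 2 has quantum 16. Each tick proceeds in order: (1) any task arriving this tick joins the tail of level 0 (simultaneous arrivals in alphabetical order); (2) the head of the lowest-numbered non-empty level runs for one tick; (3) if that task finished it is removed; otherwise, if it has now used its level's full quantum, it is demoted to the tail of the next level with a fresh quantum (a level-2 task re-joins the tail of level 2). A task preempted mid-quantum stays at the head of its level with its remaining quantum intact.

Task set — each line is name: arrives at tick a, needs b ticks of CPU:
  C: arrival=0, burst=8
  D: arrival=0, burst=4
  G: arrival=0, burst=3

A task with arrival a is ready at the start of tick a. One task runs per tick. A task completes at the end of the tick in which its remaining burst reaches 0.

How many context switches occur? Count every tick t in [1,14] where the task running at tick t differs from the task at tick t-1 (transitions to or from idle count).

t=0: L0/L1/L2 = CDG/-/- → run C
t=1: L0/L1/L2 = CDG/-/- → run C
t=2: L0/L1/L2 = CDG/-/- → run C
t=3: L0/L1/L2 = CDG/-/- → run C
t=4: L0/L1/L2 = DG/C/- → run D
t=5: L0/L1/L2 = DG/C/- → run D
t=6: L0/L1/L2 = DG/C/- → run D
t=7: L0/L1/L2 = DG/C/- → run D
t=8: L0/L1/L2 = G/C/- → run G
t=9: L0/L1/L2 = G/C/- → run G
t=10: L0/L1/L2 = G/C/- → run G
t=11: L0/L1/L2 = -/C/- → run C
t=12: L0/L1/L2 = -/C/- → run C
t=13: L0/L1/L2 = -/C/- → run C
t=14: L0/L1/L2 = -/C/- → run C

context switches = 3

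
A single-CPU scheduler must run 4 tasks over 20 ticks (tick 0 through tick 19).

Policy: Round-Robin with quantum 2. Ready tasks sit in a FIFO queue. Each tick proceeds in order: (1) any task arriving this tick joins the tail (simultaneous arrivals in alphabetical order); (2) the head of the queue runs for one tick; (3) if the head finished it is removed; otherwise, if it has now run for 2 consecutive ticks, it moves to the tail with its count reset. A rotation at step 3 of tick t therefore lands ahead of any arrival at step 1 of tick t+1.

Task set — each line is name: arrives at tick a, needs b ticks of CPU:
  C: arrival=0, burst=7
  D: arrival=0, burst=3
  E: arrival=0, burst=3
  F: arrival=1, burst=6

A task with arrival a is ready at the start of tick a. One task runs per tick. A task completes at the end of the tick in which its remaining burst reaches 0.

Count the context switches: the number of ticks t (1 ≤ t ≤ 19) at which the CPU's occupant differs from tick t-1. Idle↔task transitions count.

context switches = 11

t=0: queue=[C,D,E] q_used=0 → run C
t=1: queue=[C,D,E,F] q_used=1 → run C
t=2: queue=[D,E,F,C] q_used=0 → run D
t=3: queue=[D,E,F,C] q_used=1 → run D
t=4: queue=[E,F,C,D] q_used=0 → run E
t=5: queue=[E,F,C,D] q_used=1 → run E
t=6: queue=[F,C,D,E] q_used=0 → run F
t=7: queue=[F,C,D,E] q_used=1 → run F
t=8: queue=[C,D,E,F] q_used=0 → run C
t=9: queue=[C,D,E,F] q_used=1 → run C
t=10: queue=[D,E,F,C] q_used=0 → run D
t=11: queue=[E,F,C] q_used=0 → run E
t=12: queue=[F,C] q_used=0 → run F
t=13: queue=[F,C] q_used=1 → run F
t=14: queue=[C,F] q_used=0 → run C
t=15: queue=[C,F] q_used=1 → run C
t=16: queue=[F,C] q_used=0 → run F
t=17: queue=[F,C] q_used=1 → run F
t=18: queue=[C] q_used=0 → run C
t=19: (idle)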